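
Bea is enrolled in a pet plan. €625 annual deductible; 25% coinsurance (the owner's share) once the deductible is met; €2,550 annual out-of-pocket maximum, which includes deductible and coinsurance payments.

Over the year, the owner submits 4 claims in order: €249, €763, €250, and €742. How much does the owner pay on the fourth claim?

Bill 1, €249: fully absorbed by the deductible. Owner pays €249; OOP now €249.
Bill 2, €763: €376 to deductible, leaving €387; coinsurance €387 × 25% = €96.75. Owner owes €472.75 (running OOP €721.75).
Bill 3, €250: 25% coinsurance on €250 = €62.50. Owner owes €62.50 (running OOP €784.25).
Bill 4, €742: deductible already satisfied, so owner's share is 25% × €742 = €185.50. Cost to owner: €185.50. OOP to date €969.75.

€185.50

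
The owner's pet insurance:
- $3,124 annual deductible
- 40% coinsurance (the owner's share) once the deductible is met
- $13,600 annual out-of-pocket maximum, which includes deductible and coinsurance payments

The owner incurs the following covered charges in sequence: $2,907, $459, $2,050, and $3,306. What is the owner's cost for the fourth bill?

#1 ($2,907): entire amount goes to the deductible. Owner owes $2,907 (running OOP $2,907).
#2 ($459): $217 finishes the deductible; $242 goes to coinsurance; 40% of $242 = $96.80. Owner pays $313.80; OOP now $3,220.80.
#3 ($2,050): deductible met; 40% of $2,050 = $820. Cost to owner: $820. OOP to date $4,040.80.
#4 ($3,306): 40% coinsurance on $3,306 = $1,322.40. Owner pays $1,322.40; OOP now $5,363.20.

$1,322.40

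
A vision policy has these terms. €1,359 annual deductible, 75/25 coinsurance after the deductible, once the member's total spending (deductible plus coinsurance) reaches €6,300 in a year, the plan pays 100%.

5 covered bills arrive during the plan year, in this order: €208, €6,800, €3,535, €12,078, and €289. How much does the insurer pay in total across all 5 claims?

€16,610

Claim 1 — €208: all of it applies to the deductible. Cost to member: €208. OOP to date €208. Insurer: €208 − €208 = €0.
Claim 2 — €6,800: deductible takes €1,151, €5,649 remains; coinsurance €5,649 × 25% = €1,412.25. Member owes €2,563.25 (running OOP €2,771.25). Plan pays €6,800 − €2,563.25 = €4,236.75.
Claim 3 — €3,535: deductible met; 25% of €3,535 = €883.75. Cost to member: €883.75. OOP to date €3,655. Plan pays €3,535 − €883.75 = €2,651.25.
Claim 4 — €12,078: deductible met; 25% of €12,078 = €3,019.50. That would push OOP to €6,674.50, over the €6,300 cap, so member pays €6,300 − €3,655 = €2,645. Insurer: €12,078 − €2,645 = €9,433.
Claim 5 — €289: 25% coinsurance on €289 = €72.25. Adding that to €6,300 gives €6,372.25, past the €6,300 cap; member pays only €6,300 − €6,300 = €0. Plan pays €289 − €0 = €289.
Insurer total: €0 + €4,236.75 + €2,651.25 + €9,433 + €289 = €16,610.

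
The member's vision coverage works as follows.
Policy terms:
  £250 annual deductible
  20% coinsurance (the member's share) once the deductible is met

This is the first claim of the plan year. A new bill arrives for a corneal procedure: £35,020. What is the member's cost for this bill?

Nothing has been paid toward the £250 deductible, so the first £250 of this charge is applied there.
That leaves £35,020 − £250 = £34,770 for coinsurance.
Member's 20% share of £34,770 is £6,954.
That puts the member's cost at £250 + £6,954 = £7,204.

£7,204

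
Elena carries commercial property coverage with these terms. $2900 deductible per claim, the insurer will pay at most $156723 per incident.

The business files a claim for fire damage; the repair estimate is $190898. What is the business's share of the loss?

Subtract the deductible: $190898 − $2900 = $187998.
Since $187998 > $156723, the payout is capped at $156723.
Out of pocket: $190898 − $156723 = $34175.

$34175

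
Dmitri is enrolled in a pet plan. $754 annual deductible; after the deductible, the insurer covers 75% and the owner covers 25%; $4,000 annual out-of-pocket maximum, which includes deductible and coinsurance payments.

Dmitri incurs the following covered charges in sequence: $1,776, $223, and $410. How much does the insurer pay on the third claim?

$307.50

Claim 1 — $1,776: deductible takes $754, $1,022 remains; coinsurance $1,022 × 25% = $255.50. Cost to owner: $1,009.50. OOP to date $1,009.50. Insurer: $1,776 − $1,009.50 = $766.50.
Claim 2 — $223: deductible met; 25% of $223 = $55.75. Cost to owner: $55.75. OOP to date $1,065.25. Insurer: $223 − $55.75 = $167.25.
Claim 3 — $410: 25% coinsurance on $410 = $102.50. Owner pays $102.50; OOP now $1,167.75. Plan pays $410 − $102.50 = $307.50.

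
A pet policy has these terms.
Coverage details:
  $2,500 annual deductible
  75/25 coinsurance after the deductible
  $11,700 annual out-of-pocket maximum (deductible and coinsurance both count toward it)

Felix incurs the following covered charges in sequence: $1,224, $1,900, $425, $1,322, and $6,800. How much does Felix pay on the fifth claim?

Claim 1 ($1,224): entire amount goes to the deductible. Owner pays $1,224; OOP now $1,224.
Claim 2 ($1,900): $1,276 finishes the deductible; $624 goes to coinsurance; 25% of $624 = $156. Owner owes $1,432 (running OOP $2,656).
Claim 3 ($425): deductible already satisfied, so owner's share is 25% × $425 = $106.25. Owner owes $106.25 (running OOP $2,762.25).
Claim 4 ($1,322): deductible met; 25% of $1,322 = $330.50. Owner pays $330.50; OOP now $3,092.75.
Claim 5 ($6,800): deductible met; 25% of $6,800 = $1,700. Cost to owner: $1,700. OOP to date $4,792.75.

$1,700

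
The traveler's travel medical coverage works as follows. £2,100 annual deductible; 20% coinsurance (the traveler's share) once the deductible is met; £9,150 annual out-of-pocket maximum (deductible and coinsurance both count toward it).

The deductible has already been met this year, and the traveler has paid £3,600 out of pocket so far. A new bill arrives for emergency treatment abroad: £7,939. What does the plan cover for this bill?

£6,351.20

With the deductible met, the entire £7,939 is subject to coinsurance.
Traveler's 20% share of £7,939 is £1,587.80.
Total out-of-pocket so far would be £3,600 + £1,587.80 = £5,187.80, below the £9,150 cap — no reduction.
Insurer pays the balance: £7,939 − £1,587.80 = £6,351.20.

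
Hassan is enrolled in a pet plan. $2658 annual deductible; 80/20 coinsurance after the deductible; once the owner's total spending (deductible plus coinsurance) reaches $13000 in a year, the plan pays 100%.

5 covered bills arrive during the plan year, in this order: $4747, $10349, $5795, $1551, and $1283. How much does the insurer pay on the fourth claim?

$1240.80

#1 ($4747): $2658 finishes the deductible; $2089 goes to coinsurance; owner's 20% is $417.80. Owner owes $3075.80 (running OOP $3075.80). Insurer: $4747 − $3075.80 = $1671.20.
#2 ($10349): deductible already satisfied, so owner's share is 20% × $10349 = $2069.80. Owner owes $2069.80 (running OOP $5145.60). Insurer: $10349 − $2069.80 = $8279.20.
#3 ($5795): deductible met; 20% of $5795 = $1159. Owner owes $1159 (running OOP $6304.60). Insurer: $5795 − $1159 = $4636.
#4 ($1551): deductible already satisfied, so owner's share is 20% × $1551 = $310.20. Cost to owner: $310.20. OOP to date $6614.80. Plan pays $1551 − $310.20 = $1240.80.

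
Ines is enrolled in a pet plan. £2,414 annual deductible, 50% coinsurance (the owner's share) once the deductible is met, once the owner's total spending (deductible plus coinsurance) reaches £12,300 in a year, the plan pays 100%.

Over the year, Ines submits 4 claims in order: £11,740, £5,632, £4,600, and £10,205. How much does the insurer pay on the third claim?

£2,300

Bill 1, £11,740: deductible takes £2,414, £9,326 remains; coinsurance £9,326 × 50% = £4,663. Owner owes £7,077 (running OOP £7,077). Plan pays £11,740 − £7,077 = £4,663.
Bill 2, £5,632: deductible met; 50% of £5,632 = £2,816. Cost to owner: £2,816. OOP to date £9,893. Plan pays £5,632 − £2,816 = £2,816.
Bill 3, £4,600: 50% coinsurance on £4,600 = £2,300. Cost to owner: £2,300. OOP to date £12,193. Insurer: £4,600 − £2,300 = £2,300.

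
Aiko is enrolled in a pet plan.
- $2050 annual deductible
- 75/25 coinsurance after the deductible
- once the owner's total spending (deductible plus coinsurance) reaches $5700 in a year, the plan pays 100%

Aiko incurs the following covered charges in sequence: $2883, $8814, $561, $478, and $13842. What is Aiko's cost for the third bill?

$140.25

Claim 1 ($2883): $2050 to deductible, leaving $833; coinsurance $833 × 25% = $208.25. Owner pays $2258.25; OOP now $2258.25.
Claim 2 ($8814): 25% coinsurance on $8814 = $2203.50. Cost to owner: $2203.50. OOP to date $4461.75.
Claim 3 ($561): 25% coinsurance on $561 = $140.25. Cost to owner: $140.25. OOP to date $4602.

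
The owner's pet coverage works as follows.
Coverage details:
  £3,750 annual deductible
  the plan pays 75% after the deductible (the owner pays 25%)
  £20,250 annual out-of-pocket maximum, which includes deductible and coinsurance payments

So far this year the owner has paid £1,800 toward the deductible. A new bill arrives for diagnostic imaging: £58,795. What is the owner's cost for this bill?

£1,800 of the £3,750 deductible is already met, leaving £1,950.
The remaining £56,845 (= £58,795 − £1,950) moves to coinsurance.
Coinsurance: £56,845 × 25% = £14,211.25.
That puts the owner's cost at £1,950 + £14,211.25 = £16,161.25 before any cap.
Cumulative spending £1,800 + £16,161.25 = £17,961.25 stays under the £20,250 maximum.

£16,161.25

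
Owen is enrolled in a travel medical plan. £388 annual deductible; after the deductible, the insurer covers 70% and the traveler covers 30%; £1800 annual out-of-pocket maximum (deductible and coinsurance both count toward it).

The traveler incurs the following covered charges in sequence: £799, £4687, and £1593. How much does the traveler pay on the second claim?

#1 (£799): £388 finishes the deductible; £411 goes to coinsurance; 30% of £411 = £123.30. Cost to traveler: £511.30. OOP to date £511.30.
#2 (£4687): deductible met; 30% of £4687 = £1406.10. Adding that to £511.30 gives £1917.40, past the £1800 cap; traveler pays only £1800 − £511.30 = £1288.70.

£1288.70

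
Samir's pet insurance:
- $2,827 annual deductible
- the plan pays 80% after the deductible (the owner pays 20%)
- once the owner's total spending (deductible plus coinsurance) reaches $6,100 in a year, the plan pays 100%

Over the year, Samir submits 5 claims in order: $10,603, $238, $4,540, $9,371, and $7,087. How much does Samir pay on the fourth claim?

$762.20

Claim 1 ($10,603): $2,827 finishes the deductible; $7,776 goes to coinsurance; coinsurance $7,776 × 20% = $1,555.20. Owner owes $4,382.20 (running OOP $4,382.20).
Claim 2 ($238): deductible met; 20% of $238 = $47.60. Owner owes $47.60 (running OOP $4,429.80).
Claim 3 ($4,540): deductible already satisfied, so owner's share is 20% × $4,540 = $908. Owner pays $908; OOP now $5,337.80.
Claim 4 ($9,371): deductible met; 20% of $9,371 = $1,874.20. That would push OOP to $7,212, over the $6,100 cap, so owner pays $6,100 − $5,337.80 = $762.20.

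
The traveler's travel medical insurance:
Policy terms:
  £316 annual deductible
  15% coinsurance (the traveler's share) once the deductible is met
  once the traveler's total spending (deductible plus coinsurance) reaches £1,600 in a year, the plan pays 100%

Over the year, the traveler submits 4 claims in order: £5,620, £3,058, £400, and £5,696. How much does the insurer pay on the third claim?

Bill 1, £5,620: £316 finishes the deductible; £5,304 goes to coinsurance; traveler's 15% is £795.60. Traveler pays £1,111.60; OOP now £1,111.60. Plan pays £5,620 − £1,111.60 = £4,508.40.
Bill 2, £3,058: deductible met; 15% of £3,058 = £458.70. Traveler pays £458.70; OOP now £1,570.30. Plan pays £3,058 − £458.70 = £2,599.30.
Bill 3, £400: deductible met; 15% of £400 = £60. That would push OOP to £1,630.30, over the £1,600 cap, so traveler pays £1,600 − £1,570.30 = £29.70. Insurer: £400 − £29.70 = £370.30.

£370.30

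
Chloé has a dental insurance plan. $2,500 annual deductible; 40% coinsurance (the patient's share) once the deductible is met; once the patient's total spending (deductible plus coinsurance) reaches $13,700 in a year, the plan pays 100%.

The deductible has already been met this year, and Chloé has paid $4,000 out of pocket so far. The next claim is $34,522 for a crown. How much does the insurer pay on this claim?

$24,822

The deductible is already satisfied, so the full bill goes to coinsurance.
Coinsurance: $34,522 × 40% = $13,808.80.
Year-to-date out-of-pocket would reach $4,000 + $13,808.80 = $17,808.80, above the $13,700 maximum, so the patient pays only $13,700 − $4,000 = $9,700.
Insurer pays the balance: $34,522 − $9,700 = $24,822.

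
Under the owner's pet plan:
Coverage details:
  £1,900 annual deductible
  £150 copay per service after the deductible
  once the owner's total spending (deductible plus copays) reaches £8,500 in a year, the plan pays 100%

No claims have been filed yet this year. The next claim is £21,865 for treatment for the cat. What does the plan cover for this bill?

The full £1,900 deductible is still open; £1,900 of this bill applies to it.
That leaves £21,865 − £1,900 = £19,965 for the copay.
Copay on this service: £150.
Owner responsibility before any cap: £1,900 + £150 = £2,050.
Cumulative spending £0 + £2,050 = £2,050 stays under the £8,500 maximum.
The plan picks up £21,865 − £2,050 = £19,815.

£19,815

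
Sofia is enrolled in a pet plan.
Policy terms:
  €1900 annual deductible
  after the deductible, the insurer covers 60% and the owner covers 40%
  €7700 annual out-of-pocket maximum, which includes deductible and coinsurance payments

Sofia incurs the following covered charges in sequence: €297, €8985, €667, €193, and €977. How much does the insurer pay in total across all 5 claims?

Bill 1, €297: fully absorbed by the deductible. Cost to owner: €297. OOP to date €297. Insurer: €297 − €297 = €0.
Bill 2, €8985: €1603 finishes the deductible; €7382 goes to coinsurance; 40% of €7382 = €2952.80. Cost to owner: €4555.80. OOP to date €4852.80. Insurer: €8985 − €4555.80 = €4429.20.
Bill 3, €667: deductible already satisfied, so owner's share is 40% × €667 = €266.80. Owner pays €266.80; OOP now €5119.60. Insurer: €667 − €266.80 = €400.20.
Bill 4, €193: deductible met; 40% of €193 = €77.20. Cost to owner: €77.20. OOP to date €5196.80. Plan pays €193 − €77.20 = €115.80.
Bill 5, €977: 40% coinsurance on €977 = €390.80. Owner pays €390.80; OOP now €5587.60. Plan pays €977 − €390.80 = €586.20.
Insurer total = bills − owner's total = €11119 − €5587.60 = €5531.40.

€5531.40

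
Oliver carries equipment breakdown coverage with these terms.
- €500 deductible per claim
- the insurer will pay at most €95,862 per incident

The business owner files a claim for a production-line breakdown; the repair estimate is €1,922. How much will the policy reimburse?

Subtract the deductible: €1,922 − €500 = €1,422.
€1,422 ≤ €95,862, so the limit doesn't bind; insurer pays €1,422.

€1,422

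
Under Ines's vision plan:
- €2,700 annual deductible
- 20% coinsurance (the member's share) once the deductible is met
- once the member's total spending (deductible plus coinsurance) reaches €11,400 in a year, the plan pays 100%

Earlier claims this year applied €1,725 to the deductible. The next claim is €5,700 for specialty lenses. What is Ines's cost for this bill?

€1,725 of the €2,700 deductible is already met, leaving €975.
After the €975 deductible portion, €5,700 − €975 = €4,725 is subject to coinsurance.
Member's 20% share of €4,725 is €945.
That puts the member's cost at €975 + €945 = €1,920 before any cap.
Total out-of-pocket so far would be €1,725 + €1,920 = €3,645, below the €11,400 cap — no reduction.

€1,920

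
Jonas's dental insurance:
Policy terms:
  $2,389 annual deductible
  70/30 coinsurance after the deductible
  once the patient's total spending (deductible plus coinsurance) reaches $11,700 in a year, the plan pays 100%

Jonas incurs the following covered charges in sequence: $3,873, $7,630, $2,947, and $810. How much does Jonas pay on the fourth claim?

Claim 1 — $3,873: $2,389 finishes the deductible; $1,484 goes to coinsurance; coinsurance $1,484 × 30% = $445.20. Patient pays $2,834.20; OOP now $2,834.20.
Claim 2 — $7,630: deductible met; 30% of $7,630 = $2,289. Cost to patient: $2,289. OOP to date $5,123.20.
Claim 3 — $2,947: deductible met; 30% of $2,947 = $884.10. Patient pays $884.10; OOP now $6,007.30.
Claim 4 — $810: deductible already satisfied, so patient's share is 30% × $810 = $243. Patient owes $243 (running OOP $6,250.30).

$243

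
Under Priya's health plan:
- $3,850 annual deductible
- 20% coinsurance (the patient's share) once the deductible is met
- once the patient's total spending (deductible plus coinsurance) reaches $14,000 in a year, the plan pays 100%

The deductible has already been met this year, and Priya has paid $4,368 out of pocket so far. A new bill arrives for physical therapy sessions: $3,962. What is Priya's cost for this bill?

$792.40

With the deductible met, the entire $3,962 is subject to coinsurance.
20% of $3,962 = $792.40 falls to the patient.
Total out-of-pocket so far would be $4,368 + $792.40 = $5,160.40, below the $14,000 cap — no reduction.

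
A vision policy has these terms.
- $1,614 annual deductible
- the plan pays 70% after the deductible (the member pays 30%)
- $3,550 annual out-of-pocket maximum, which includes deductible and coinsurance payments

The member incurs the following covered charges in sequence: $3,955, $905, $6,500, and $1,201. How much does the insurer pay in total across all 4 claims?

$9,011

Claim 1 — $3,955: $1,614 to deductible, leaving $2,341; coinsurance $2,341 × 30% = $702.30. Cost to member: $2,316.30. OOP to date $2,316.30. Plan pays $3,955 − $2,316.30 = $1,638.70.
Claim 2 — $905: 30% coinsurance on $905 = $271.50. Member pays $271.50; OOP now $2,587.80. Plan pays $905 − $271.50 = $633.50.
Claim 3 — $6,500: 30% coinsurance on $6,500 = $1,950. Adding that to $2,587.80 gives $4,537.80, past the $3,550 cap; member pays only $3,550 − $2,587.80 = $962.20. Insurer: $6,500 − $962.20 = $5,537.80.
Claim 4 — $1,201: 30% coinsurance on $1,201 = $360.30. OOP would hit $3,910.30 > $3,550, so the cap limits the member to $3,550 − $3,550 = $0. Plan pays $1,201 − $0 = $1,201.
Insurer total = bills − member's total = $12,561 − $3,550 = $9,011.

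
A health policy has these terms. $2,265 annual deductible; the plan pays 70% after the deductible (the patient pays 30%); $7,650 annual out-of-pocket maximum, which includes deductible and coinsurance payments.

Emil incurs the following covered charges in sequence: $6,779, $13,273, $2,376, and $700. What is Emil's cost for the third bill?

Bill 1, $6,779: deductible takes $2,265, $4,514 remains; patient's 30% is $1,354.20. Cost to patient: $3,619.20. OOP to date $3,619.20.
Bill 2, $13,273: deductible met; 30% of $13,273 = $3,981.90. Patient owes $3,981.90 (running OOP $7,601.10).
Bill 3, $2,376: deductible already satisfied, so patient's share is 30% × $2,376 = $712.80. That would push OOP to $8,313.90, over the $7,650 cap, so patient pays $7,650 − $7,601.10 = $48.90.

$48.90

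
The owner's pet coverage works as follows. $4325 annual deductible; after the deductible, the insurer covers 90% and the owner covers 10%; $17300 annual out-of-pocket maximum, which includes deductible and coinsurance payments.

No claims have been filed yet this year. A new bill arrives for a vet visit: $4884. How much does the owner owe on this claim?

$4380.90

Nothing has been paid toward the $4325 deductible, so the first $4325 of this charge is applied there.
After the $4325 deductible portion, $4884 − $4325 = $559 is subject to coinsurance.
Coinsurance: $559 × 10% = $55.90.
Owner responsibility before any cap: $4325 + $55.90 = $4380.90.
Total out-of-pocket so far would be $0 + $4380.90 = $4380.90, below the $17300 cap — no reduction.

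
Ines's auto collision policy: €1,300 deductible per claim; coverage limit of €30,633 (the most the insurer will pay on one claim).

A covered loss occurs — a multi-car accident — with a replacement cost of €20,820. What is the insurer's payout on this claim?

Less the €1,300 deductible: €20,820 − €1,300 = €19,520.
€19,520 is within the €30,633 limit, so the insurer pays €19,520.

€19,520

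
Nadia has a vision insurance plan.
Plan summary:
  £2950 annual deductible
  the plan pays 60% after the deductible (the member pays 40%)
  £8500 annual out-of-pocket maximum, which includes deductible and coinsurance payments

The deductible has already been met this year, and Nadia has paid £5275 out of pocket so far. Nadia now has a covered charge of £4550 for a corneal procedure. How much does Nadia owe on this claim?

£1820

The deductible is already satisfied, so the full bill goes to coinsurance.
Member's 40% share of £4550 is £1820.
Total out-of-pocket so far would be £5275 + £1820 = £7095, below the £8500 cap — no reduction.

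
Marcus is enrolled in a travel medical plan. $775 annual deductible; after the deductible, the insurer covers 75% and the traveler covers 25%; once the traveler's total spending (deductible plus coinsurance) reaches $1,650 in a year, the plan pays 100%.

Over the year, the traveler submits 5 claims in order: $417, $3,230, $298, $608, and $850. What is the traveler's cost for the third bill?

$74.50

Claim 1 ($417): fully absorbed by the deductible. Cost to traveler: $417. OOP to date $417.
Claim 2 ($3,230): $358 to deductible, leaving $2,872; traveler's 25% is $718. Traveler owes $1,076 (running OOP $1,493).
Claim 3 ($298): deductible met; 25% of $298 = $74.50. Traveler pays $74.50; OOP now $1,567.50.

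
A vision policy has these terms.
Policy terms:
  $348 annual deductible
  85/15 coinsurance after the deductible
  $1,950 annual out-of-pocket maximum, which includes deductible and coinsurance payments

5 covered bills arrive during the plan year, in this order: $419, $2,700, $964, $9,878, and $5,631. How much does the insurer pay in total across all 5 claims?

$17,642

Bill 1, $419: deductible takes $348, $71 remains; coinsurance $71 × 15% = $10.65. Member owes $358.65 (running OOP $358.65). Insurer: $419 − $358.65 = $60.35.
Bill 2, $2,700: deductible met; 15% of $2,700 = $405. Member owes $405 (running OOP $763.65). Plan pays $2,700 − $405 = $2,295.
Bill 3, $964: deductible already satisfied, so member's share is 15% × $964 = $144.60. Member pays $144.60; OOP now $908.25. Insurer: $964 − $144.60 = $819.40.
Bill 4, $9,878: 15% coinsurance on $9,878 = $1,481.70. Adding that to $908.25 gives $2,389.95, past the $1,950 cap; member pays only $1,950 − $908.25 = $1,041.75. Plan pays $9,878 − $1,041.75 = $8,836.25.
Bill 5, $5,631: deductible already satisfied, so member's share is 15% × $5,631 = $844.65. Adding that to $1,950 gives $2,794.65, past the $1,950 cap; member pays only $1,950 − $1,950 = $0. Insurer: $5,631 − $0 = $5,631.
Insurer total: $60.35 + $2,295 + $819.40 + $8,836.25 + $5,631 = $17,642.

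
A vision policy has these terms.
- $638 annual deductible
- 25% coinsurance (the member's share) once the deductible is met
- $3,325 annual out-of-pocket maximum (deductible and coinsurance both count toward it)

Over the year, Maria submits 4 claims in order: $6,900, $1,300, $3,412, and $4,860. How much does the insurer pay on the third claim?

Claim 1 ($6,900): $638 finishes the deductible; $6,262 goes to coinsurance; 25% of $6,262 = $1,565.50. Member owes $2,203.50 (running OOP $2,203.50). Insurer: $6,900 − $2,203.50 = $4,696.50.
Claim 2 ($1,300): 25% coinsurance on $1,300 = $325. Member pays $325; OOP now $2,528.50. Insurer: $1,300 − $325 = $975.
Claim 3 ($3,412): deductible already satisfied, so member's share is 25% × $3,412 = $853. That would push OOP to $3,381.50, over the $3,325 cap, so member pays $3,325 − $2,528.50 = $796.50. Insurer: $3,412 − $796.50 = $2,615.50.

$2,615.50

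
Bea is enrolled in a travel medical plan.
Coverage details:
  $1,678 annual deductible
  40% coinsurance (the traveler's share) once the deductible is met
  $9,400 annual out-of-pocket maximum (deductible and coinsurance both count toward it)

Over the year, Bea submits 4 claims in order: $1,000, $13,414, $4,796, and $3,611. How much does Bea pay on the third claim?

Bill 1, $1,000: fully absorbed by the deductible. Traveler pays $1,000; OOP now $1,000.
Bill 2, $13,414: $678 to deductible, leaving $12,736; traveler's 40% is $5,094.40. Traveler pays $5,772.40; OOP now $6,772.40.
Bill 3, $4,796: deductible met; 40% of $4,796 = $1,918.40. Traveler pays $1,918.40; OOP now $8,690.80.

$1,918.40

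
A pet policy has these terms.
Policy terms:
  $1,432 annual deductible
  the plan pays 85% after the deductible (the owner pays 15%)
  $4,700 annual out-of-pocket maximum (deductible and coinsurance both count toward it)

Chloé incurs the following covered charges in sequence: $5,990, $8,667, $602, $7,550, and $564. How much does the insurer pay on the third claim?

#1 ($5,990): $1,432 finishes the deductible; $4,558 goes to coinsurance; owner's 15% is $683.70. Owner pays $2,115.70; OOP now $2,115.70. Plan pays $5,990 − $2,115.70 = $3,874.30.
#2 ($8,667): deductible already satisfied, so owner's share is 15% × $8,667 = $1,300.05. Owner pays $1,300.05; OOP now $3,415.75. Plan pays $8,667 − $1,300.05 = $7,366.95.
#3 ($602): deductible already satisfied, so owner's share is 15% × $602 = $90.30. Cost to owner: $90.30. OOP to date $3,506.05. Insurer: $602 − $90.30 = $511.70.

$511.70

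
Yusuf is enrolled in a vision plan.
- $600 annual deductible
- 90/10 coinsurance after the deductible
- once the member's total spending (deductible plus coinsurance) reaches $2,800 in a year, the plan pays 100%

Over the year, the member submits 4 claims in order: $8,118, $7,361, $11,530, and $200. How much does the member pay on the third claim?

#1 ($8,118): $600 finishes the deductible; $7,518 goes to coinsurance; coinsurance $7,518 × 10% = $751.80. Member pays $1,351.80; OOP now $1,351.80.
#2 ($7,361): 10% coinsurance on $7,361 = $736.10. Cost to member: $736.10. OOP to date $2,087.90.
#3 ($11,530): deductible already satisfied, so member's share is 10% × $11,530 = $1,153. That would push OOP to $3,240.90, over the $2,800 cap, so member pays $2,800 − $2,087.90 = $712.10.

$712.10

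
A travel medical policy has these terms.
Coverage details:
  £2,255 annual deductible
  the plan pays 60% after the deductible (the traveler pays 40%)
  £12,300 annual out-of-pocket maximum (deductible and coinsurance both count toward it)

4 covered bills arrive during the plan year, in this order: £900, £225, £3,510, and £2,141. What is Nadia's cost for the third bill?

Claim 1 (£900): entire amount goes to the deductible. Traveler owes £900 (running OOP £900).
Claim 2 (£225): all of it applies to the deductible. Cost to traveler: £225. OOP to date £1,125.
Claim 3 (£3,510): deductible takes £1,130, £2,380 remains; traveler's 40% is £952. Cost to traveler: £2,082. OOP to date £3,207.

£2,082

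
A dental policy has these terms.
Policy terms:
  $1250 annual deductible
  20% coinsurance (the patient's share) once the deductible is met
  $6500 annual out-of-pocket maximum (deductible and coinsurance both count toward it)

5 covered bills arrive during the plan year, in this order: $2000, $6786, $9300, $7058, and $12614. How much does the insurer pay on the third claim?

$7440

Claim 1 — $2000: $1250 finishes the deductible; $750 goes to coinsurance; patient's 20% is $150. Patient pays $1400; OOP now $1400. Insurer: $2000 − $1400 = $600.
Claim 2 — $6786: 20% coinsurance on $6786 = $1357.20. Patient pays $1357.20; OOP now $2757.20. Plan pays $6786 − $1357.20 = $5428.80.
Claim 3 — $9300: deductible met; 20% of $9300 = $1860. Cost to patient: $1860. OOP to date $4617.20. Plan pays $9300 − $1860 = $7440.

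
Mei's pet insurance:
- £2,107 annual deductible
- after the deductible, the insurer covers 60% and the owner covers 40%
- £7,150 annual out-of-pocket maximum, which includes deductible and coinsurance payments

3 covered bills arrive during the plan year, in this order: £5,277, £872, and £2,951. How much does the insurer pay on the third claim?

£1,770.60

Claim 1 — £5,277: £2,107 to deductible, leaving £3,170; 40% of £3,170 = £1,268. Cost to owner: £3,375. OOP to date £3,375. Insurer: £5,277 − £3,375 = £1,902.
Claim 2 — £872: 40% coinsurance on £872 = £348.80. Owner owes £348.80 (running OOP £3,723.80). Plan pays £872 − £348.80 = £523.20.
Claim 3 — £2,951: deductible met; 40% of £2,951 = £1,180.40. Owner owes £1,180.40 (running OOP £4,904.20). Plan pays £2,951 − £1,180.40 = £1,770.60.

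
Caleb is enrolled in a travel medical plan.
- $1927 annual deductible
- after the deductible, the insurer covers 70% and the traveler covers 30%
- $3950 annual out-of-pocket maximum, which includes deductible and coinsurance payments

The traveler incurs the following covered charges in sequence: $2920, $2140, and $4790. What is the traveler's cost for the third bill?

Bill 1, $2920: $1927 to deductible, leaving $993; 30% of $993 = $297.90. Traveler owes $2224.90 (running OOP $2224.90).
Bill 2, $2140: deductible met; 30% of $2140 = $642. Cost to traveler: $642. OOP to date $2866.90.
Bill 3, $4790: deductible already satisfied, so traveler's share is 30% × $4790 = $1437. Adding that to $2866.90 gives $4303.90, past the $3950 cap; traveler pays only $3950 − $2866.90 = $1083.10.

$1083.10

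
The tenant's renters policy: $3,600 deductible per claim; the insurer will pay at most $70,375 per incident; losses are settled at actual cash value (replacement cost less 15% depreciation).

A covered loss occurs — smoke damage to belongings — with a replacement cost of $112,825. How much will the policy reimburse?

Actual cash value after 15% depreciation: $112,825 × 85% = $95,901.25.
After the deductible, $95,901.25 − $3,600 = $92,301.25 remains.
Since $92,301.25 > $70,375, the payout is capped at $70,375.

$70,375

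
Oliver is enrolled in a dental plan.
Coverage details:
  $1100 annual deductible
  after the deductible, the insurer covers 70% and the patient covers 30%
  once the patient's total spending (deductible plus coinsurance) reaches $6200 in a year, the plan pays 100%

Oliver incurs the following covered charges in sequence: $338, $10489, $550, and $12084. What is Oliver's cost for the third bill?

$165

Claim 1 — $338: all of it applies to the deductible. Patient pays $338; OOP now $338.
Claim 2 — $10489: $762 finishes the deductible; $9727 goes to coinsurance; 30% of $9727 = $2918.10. Patient pays $3680.10; OOP now $4018.10.
Claim 3 — $550: deductible already satisfied, so patient's share is 30% × $550 = $165. Patient pays $165; OOP now $4183.10.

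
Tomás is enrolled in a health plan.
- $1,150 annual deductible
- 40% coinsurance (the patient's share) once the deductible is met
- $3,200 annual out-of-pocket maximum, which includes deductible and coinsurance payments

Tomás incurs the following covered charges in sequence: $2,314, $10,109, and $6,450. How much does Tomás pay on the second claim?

$1,584.40

Claim 1 — $2,314: $1,150 finishes the deductible; $1,164 goes to coinsurance; patient's 40% is $465.60. Cost to patient: $1,615.60. OOP to date $1,615.60.
Claim 2 — $10,109: deductible already satisfied, so patient's share is 40% × $10,109 = $4,043.60. That would push OOP to $5,659.20, over the $3,200 cap, so patient pays $3,200 − $1,615.60 = $1,584.40.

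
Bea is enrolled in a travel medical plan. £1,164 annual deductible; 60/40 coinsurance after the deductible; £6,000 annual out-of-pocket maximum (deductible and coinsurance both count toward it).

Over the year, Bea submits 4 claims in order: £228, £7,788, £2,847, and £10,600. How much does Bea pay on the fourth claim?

£956.40

Claim 1 — £228: entire amount goes to the deductible. Traveler pays £228; OOP now £228.
Claim 2 — £7,788: deductible takes £936, £6,852 remains; 40% of £6,852 = £2,740.80. Traveler pays £3,676.80; OOP now £3,904.80.
Claim 3 — £2,847: 40% coinsurance on £2,847 = £1,138.80. Traveler pays £1,138.80; OOP now £5,043.60.
Claim 4 — £10,600: deductible already satisfied, so traveler's share is 40% × £10,600 = £4,240. That would push OOP to £9,283.60, over the £6,000 cap, so traveler pays £6,000 − £5,043.60 = £956.40.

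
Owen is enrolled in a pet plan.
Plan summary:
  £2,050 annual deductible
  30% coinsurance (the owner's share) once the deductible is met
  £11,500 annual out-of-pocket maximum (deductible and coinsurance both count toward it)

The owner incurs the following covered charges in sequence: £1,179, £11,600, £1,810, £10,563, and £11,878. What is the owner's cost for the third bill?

Bill 1, £1,179: entire amount goes to the deductible. Cost to owner: £1,179. OOP to date £1,179.
Bill 2, £11,600: £871 finishes the deductible; £10,729 goes to coinsurance; 30% of £10,729 = £3,218.70. Cost to owner: £4,089.70. OOP to date £5,268.70.
Bill 3, £1,810: deductible already satisfied, so owner's share is 30% × £1,810 = £543. Cost to owner: £543. OOP to date £5,811.70.

£543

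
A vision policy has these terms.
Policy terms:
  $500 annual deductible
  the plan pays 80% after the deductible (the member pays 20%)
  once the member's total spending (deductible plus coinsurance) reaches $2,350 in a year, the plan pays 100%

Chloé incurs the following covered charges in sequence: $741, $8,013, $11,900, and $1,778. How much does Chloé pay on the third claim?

$199.20

Claim 1 — $741: $500 finishes the deductible; $241 goes to coinsurance; coinsurance $241 × 20% = $48.20. Member pays $548.20; OOP now $548.20.
Claim 2 — $8,013: deductible met; 20% of $8,013 = $1,602.60. Member owes $1,602.60 (running OOP $2,150.80).
Claim 3 — $11,900: deductible already satisfied, so member's share is 20% × $11,900 = $2,380. Adding that to $2,150.80 gives $4,530.80, past the $2,350 cap; member pays only $2,350 − $2,150.80 = $199.20.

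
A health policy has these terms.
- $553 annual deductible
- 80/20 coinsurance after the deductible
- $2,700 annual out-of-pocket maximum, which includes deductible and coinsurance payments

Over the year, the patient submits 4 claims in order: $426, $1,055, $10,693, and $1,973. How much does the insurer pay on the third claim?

Claim 1 — $426: fully absorbed by the deductible. Patient owes $426 (running OOP $426). Insurer: $426 − $426 = $0.
Claim 2 — $1,055: $127 to deductible, leaving $928; coinsurance $928 × 20% = $185.60. Patient pays $312.60; OOP now $738.60. Insurer: $1,055 − $312.60 = $742.40.
Claim 3 — $10,693: deductible already satisfied, so patient's share is 20% × $10,693 = $2,138.60. OOP would hit $2,877.20 > $2,700, so the cap limits the patient to $2,700 − $738.60 = $1,961.40. Insurer: $10,693 − $1,961.40 = $8,731.60.

$8,731.60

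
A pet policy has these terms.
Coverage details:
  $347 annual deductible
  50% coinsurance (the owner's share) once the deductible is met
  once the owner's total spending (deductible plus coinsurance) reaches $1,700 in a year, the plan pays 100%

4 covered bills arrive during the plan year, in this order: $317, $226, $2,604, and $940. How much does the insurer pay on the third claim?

$1,349

#1 ($317): entire amount goes to the deductible. Cost to owner: $317. OOP to date $317. Insurer: $317 − $317 = $0.
#2 ($226): deductible takes $30, $196 remains; 50% of $196 = $98. Cost to owner: $128. OOP to date $445. Insurer: $226 − $128 = $98.
#3 ($2,604): deductible already satisfied, so owner's share is 50% × $2,604 = $1,302. That would push OOP to $1,747, over the $1,700 cap, so owner pays $1,700 − $445 = $1,255. Plan pays $2,604 − $1,255 = $1,349.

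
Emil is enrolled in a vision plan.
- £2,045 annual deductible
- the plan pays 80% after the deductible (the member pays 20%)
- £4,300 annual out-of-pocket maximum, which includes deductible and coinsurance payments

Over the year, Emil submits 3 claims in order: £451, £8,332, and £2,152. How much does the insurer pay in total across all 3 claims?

Claim 1 — £451: entire amount goes to the deductible. Member pays £451; OOP now £451. Insurer: £451 − £451 = £0.
Claim 2 — £8,332: £1,594 finishes the deductible; £6,738 goes to coinsurance; member's 20% is £1,347.60. Member owes £2,941.60 (running OOP £3,392.60). Insurer: £8,332 − £2,941.60 = £5,390.40.
Claim 3 — £2,152: 20% coinsurance on £2,152 = £430.40. Cost to member: £430.40. OOP to date £3,823. Insurer: £2,152 − £430.40 = £1,721.60.
Insurer total = bills − member's total = £10,935 − £3,823 = £7,112.

£7,112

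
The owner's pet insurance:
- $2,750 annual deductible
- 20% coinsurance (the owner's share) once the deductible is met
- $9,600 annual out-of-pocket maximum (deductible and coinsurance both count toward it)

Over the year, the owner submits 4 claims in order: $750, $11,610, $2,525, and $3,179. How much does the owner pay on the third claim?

$505

Claim 1 — $750: fully absorbed by the deductible. Owner owes $750 (running OOP $750).
Claim 2 — $11,610: $2,000 finishes the deductible; $9,610 goes to coinsurance; coinsurance $9,610 × 20% = $1,922. Owner owes $3,922 (running OOP $4,672).
Claim 3 — $2,525: deductible already satisfied, so owner's share is 20% × $2,525 = $505. Owner pays $505; OOP now $5,177.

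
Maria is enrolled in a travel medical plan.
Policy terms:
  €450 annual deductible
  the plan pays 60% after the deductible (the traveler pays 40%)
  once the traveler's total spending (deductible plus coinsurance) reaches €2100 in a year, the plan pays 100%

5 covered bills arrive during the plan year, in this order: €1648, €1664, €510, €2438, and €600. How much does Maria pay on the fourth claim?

€301.20

Bill 1, €1648: deductible takes €450, €1198 remains; 40% of €1198 = €479.20. Cost to traveler: €929.20. OOP to date €929.20.
Bill 2, €1664: deductible met; 40% of €1664 = €665.60. Traveler owes €665.60 (running OOP €1594.80).
Bill 3, €510: deductible met; 40% of €510 = €204. Traveler pays €204; OOP now €1798.80.
Bill 4, €2438: 40% coinsurance on €2438 = €975.20. That would push OOP to €2774, over the €2100 cap, so traveler pays €2100 − €1798.80 = €301.20.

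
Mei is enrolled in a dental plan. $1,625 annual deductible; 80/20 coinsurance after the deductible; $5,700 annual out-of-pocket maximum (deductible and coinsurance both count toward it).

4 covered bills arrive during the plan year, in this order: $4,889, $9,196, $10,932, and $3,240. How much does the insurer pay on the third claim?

#1 ($4,889): $1,625 to deductible, leaving $3,264; coinsurance $3,264 × 20% = $652.80. Patient pays $2,277.80; OOP now $2,277.80. Insurer: $4,889 − $2,277.80 = $2,611.20.
#2 ($9,196): deductible already satisfied, so patient's share is 20% × $9,196 = $1,839.20. Cost to patient: $1,839.20. OOP to date $4,117. Insurer: $9,196 − $1,839.20 = $7,356.80.
#3 ($10,932): 20% coinsurance on $10,932 = $2,186.40. Adding that to $4,117 gives $6,303.40, past the $5,700 cap; patient pays only $5,700 − $4,117 = $1,583. Insurer: $10,932 − $1,583 = $9,349.

$9,349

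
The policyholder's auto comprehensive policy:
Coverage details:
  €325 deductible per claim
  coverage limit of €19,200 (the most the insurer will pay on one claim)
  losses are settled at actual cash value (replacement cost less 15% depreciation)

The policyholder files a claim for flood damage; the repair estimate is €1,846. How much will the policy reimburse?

Depreciate 15%: the covered value is €1,846 × 0.85 = €1,569.10.
Subtract the deductible: €1,569.10 − €325 = €1,244.10.
€1,244.10 ≤ €19,200, so the limit doesn't bind; insurer pays €1,244.10.

€1,244.10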